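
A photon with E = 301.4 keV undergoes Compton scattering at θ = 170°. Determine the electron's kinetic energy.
162.5501 keV

By energy conservation: K_e = E_initial - E_final

First find the scattered photon energy:
Initial wavelength: λ = hc/E = 4.1136 pm
Compton shift: Δλ = λ_C(1 - cos(170°)) = 4.8158 pm
Final wavelength: λ' = 4.1136 + 4.8158 = 8.9294 pm
Final photon energy: E' = hc/λ' = 138.8499 keV

Electron kinetic energy:
K_e = E - E' = 301.4000 - 138.8499 = 162.5501 keV

(Intermediate values are shown rounded; full precision is carried through to the final answer.)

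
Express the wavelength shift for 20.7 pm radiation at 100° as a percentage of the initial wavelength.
13.7567%

Calculate the Compton shift:
Δλ = λ_C(1 - cos(100°))
Δλ = 2.4263 × (1 - cos(100°))
Δλ = 2.4263 × 1.1736
Δλ = 2.8476 pm

Percentage change:
(Δλ/λ₀) × 100 = (2.8476/20.7) × 100
= 13.7567%

(Intermediate values are shown rounded; full precision is carried through to the final answer.)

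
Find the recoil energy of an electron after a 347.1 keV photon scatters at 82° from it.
128.0712 keV

By energy conservation: K_e = E_initial - E_final

First find the scattered photon energy:
Initial wavelength: λ = hc/E = 3.5720 pm
Compton shift: Δλ = λ_C(1 - cos(82°)) = 2.0886 pm
Final wavelength: λ' = 3.5720 + 2.0886 = 5.6606 pm
Final photon energy: E' = hc/λ' = 219.0288 keV

Electron kinetic energy:
K_e = E - E' = 347.1000 - 219.0288 = 128.0712 keV

(Intermediate values are shown rounded; full precision is carried through to the final answer.)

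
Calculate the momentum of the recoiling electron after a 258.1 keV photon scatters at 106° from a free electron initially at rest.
1.8012e-22 kg·m/s

The electron is initially at rest, so by conservation of momentum:
p⃗_e = p⃗₀ − p⃗'  (incident photon momentum minus scattered photon momentum)

Photon momentum magnitudes (p = h/λ = E/c):
λ₀ = hc/E₀ = 4.8037 pm → p₀ = h/λ₀ = 1.3794e-22 kg·m/s
Δλ = λ_C(1 − cos 106°) = 3.0951 pm
λ' = 7.8988 pm → p' = h/λ' = 8.3887e-23 kg·m/s

The scattered photon makes angle θ = 106° with the incident direction, so by the law of cosines:
|p⃗_e|² = p₀² + p'² − 2p₀p'cos θ
|p⃗_e|² = (1.3794e-22)² + (8.3887e-23)² − 2·1.3794e-22·8.3887e-23·cos(106°)
|p⃗_e| = 1.8012e-22 kg·m/s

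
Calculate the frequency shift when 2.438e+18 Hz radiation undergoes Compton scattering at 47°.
1.520e+16 Hz (decrease)

Convert frequency to wavelength (c = 299792458 m/s):
λ₀ = c/f₀ = 299792458/2.438e+18 = 1.2296655e-10 m = 122.9666 pm

Calculate Compton shift:
Δλ = λ_C(1 - cos(47°)) = 0.7716 pm

Final wavelength:
λ' = λ₀ + Δλ = 122.9666 + 0.7716 = 123.7381 pm

Final frequency:
f' = c/λ' = 299792458/1.2373812e-10 = 2.4227978e+18 Hz

Frequency shift (decrease):
Δf = f₀ - f' = 2.438e+18 - 2.4227978e+18 = 1.520e+16 Hz

(Intermediate values are shown rounded; full precision is carried through to the final answer.)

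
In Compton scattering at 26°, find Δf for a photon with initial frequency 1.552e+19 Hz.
1.948e+17 Hz (decrease)

Convert frequency to wavelength (c = 299792458 m/s):
λ₀ = c/f₀ = 299792458/1.552e+19 = 1.9316524e-11 m = 19.3165 pm

Calculate Compton shift:
Δλ = λ_C(1 - cos(26°)) = 0.2456 pm

Final wavelength:
λ' = λ₀ + Δλ = 19.3165 + 0.2456 = 19.5621 pm

Final frequency:
f' = c/λ' = 299792458/1.9562081e-11 = 1.5325182e+19 Hz

Frequency shift (decrease):
Δf = f₀ - f' = 1.552e+19 - 1.5325182e+19 = 1.948e+17 Hz

(Intermediate values are shown rounded; full precision is carried through to the final answer.)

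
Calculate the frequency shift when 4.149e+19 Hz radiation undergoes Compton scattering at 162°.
1.642e+19 Hz (decrease)

Convert frequency to wavelength (c = 299792458 m/s):
λ₀ = c/f₀ = 299792458/4.149e+19 = 7.2256558e-12 m = 7.2257 pm

Calculate Compton shift:
Δλ = λ_C(1 - cos(162°)) = 4.7339 pm

Final wavelength:
λ' = λ₀ + Δλ = 7.2257 + 4.7339 = 11.9595 pm

Final frequency:
f' = c/λ' = 299792458/1.1959524e-11 = 2.5067256e+19 Hz

Frequency shift (decrease):
Δf = f₀ - f' = 4.149e+19 - 2.5067256e+19 = 1.642e+19 Hz

(Intermediate values are shown rounded; full precision is carried through to the final answer.)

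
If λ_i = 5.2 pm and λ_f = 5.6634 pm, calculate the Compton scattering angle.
36.00°

First find the wavelength shift:
Δλ = λ' - λ = 5.6634 - 5.2 = 0.4634 pm

Using Δλ = λ_C(1 - cos θ), with λ_C = h/(m_e·c) ≈ 2.42631024 pm:
cos θ = 1 - Δλ/λ_C
cos θ = 1 - 0.4634/2.42631024
cos θ = 0.809010

θ = arccos(0.809010)
θ = 36.00°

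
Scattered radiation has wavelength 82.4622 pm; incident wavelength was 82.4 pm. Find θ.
13.00°

First find the wavelength shift:
Δλ = λ' - λ = 82.4622 - 82.4 = 0.0622 pm

Using Δλ = λ_C(1 - cos θ), with λ_C = h/(m_e·c) ≈ 2.42631024 pm:
cos θ = 1 - Δλ/λ_C
cos θ = 1 - 0.0622/2.42631024
cos θ = 0.974364

θ = arccos(0.974364)
θ = 13.00°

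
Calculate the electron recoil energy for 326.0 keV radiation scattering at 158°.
179.7774 keV

By energy conservation: K_e = E_initial - E_final

First find the scattered photon energy:
Initial wavelength: λ = hc/E = 3.8032 pm
Compton shift: Δλ = λ_C(1 - cos(158°)) = 4.6759 pm
Final wavelength: λ' = 3.8032 + 4.6759 = 8.4791 pm
Final photon energy: E' = hc/λ' = 146.2226 keV

Electron kinetic energy:
K_e = E - E' = 326.0000 - 146.2226 = 179.7774 keV

(Intermediate values are shown rounded; full precision is carried through to the final answer.)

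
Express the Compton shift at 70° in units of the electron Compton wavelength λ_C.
0.6580 λ_C

The Compton shift formula is:
Δλ = λ_C(1 - cos θ)

Dividing both sides by λ_C:
Δλ/λ_C = 1 - cos θ

For θ = 70°:
Δλ/λ_C = 1 - cos(70°)
Δλ/λ_C = 1 - 0.3420
Δλ/λ_C = 0.6580

This means the shift is 0.6580 × λ_C = 1.5965 pm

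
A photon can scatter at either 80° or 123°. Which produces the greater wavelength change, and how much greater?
123° produces the larger shift by a factor of 1.869

Calculate both shifts using Δλ = λ_C(1 - cos θ):

For θ₁ = 80°:
Δλ₁ = 2.4263 × (1 - cos(80°))
Δλ₁ = 2.4263 × 0.8264
Δλ₁ = 2.0050 pm

For θ₂ = 123°:
Δλ₂ = 2.4263 × (1 - cos(123°))
Δλ₂ = 2.4263 × 1.5446
Δλ₂ = 3.7478 pm

The 123° angle produces the larger shift.
Ratio: 3.7478/2.0050 = 1.869

(Intermediate values are shown rounded; full precision is carried through to the final answer.)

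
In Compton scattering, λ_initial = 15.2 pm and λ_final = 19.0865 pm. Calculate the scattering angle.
127.00°

First find the wavelength shift:
Δλ = λ' - λ = 19.0865 - 15.2 = 3.8865 pm

Using Δλ = λ_C(1 - cos θ), with λ_C = h/(m_e·c) ≈ 2.42631024 pm:
cos θ = 1 - Δλ/λ_C
cos θ = 1 - 3.8865/2.42631024
cos θ = -0.601815

θ = arccos(-0.601815)
θ = 127.00°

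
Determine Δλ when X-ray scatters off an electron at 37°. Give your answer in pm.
0.4886 pm

Using the Compton scattering formula:
Δλ = λ_C(1 - cos θ)

where λ_C = h/(m_e·c) ≈ 2.4263 pm is the Compton wavelength of an electron.

For θ = 37°:
cos(37°) = 0.7986
1 - cos(37°) = 0.2014

Δλ = 2.4263 × 0.2014
Δλ = 0.4886 pm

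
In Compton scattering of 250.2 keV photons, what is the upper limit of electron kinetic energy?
123.7890 keV

Maximum energy transfer occurs at θ = 180° (backscattering).

Initial photon: E₀ = 250.2 keV → λ₀ = 4.9554 pm

Maximum Compton shift (at 180°):
Δλ_max = 2λ_C = 2 × 2.4263 = 4.8526 pm

Final wavelength:
λ' = 4.9554 + 4.8526 = 9.8080 pm

Minimum photon energy (maximum energy to electron):
E'_min = hc/λ' = 126.4110 keV

Maximum electron kinetic energy:
K_max = E₀ - E'_min = 250.2000 - 126.4110 = 123.7890 keV

(Intermediate values are shown rounded; full precision is carried through to the final answer.)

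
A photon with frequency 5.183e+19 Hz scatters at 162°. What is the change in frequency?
2.333e+19 Hz (decrease)

Convert frequency to wavelength (c = 299792458 m/s):
λ₀ = c/f₀ = 299792458/5.183e+19 = 5.7841493e-12 m = 5.7841 pm

Calculate Compton shift:
Δλ = λ_C(1 - cos(162°)) = 4.7339 pm

Final wavelength:
λ' = λ₀ + Δλ = 5.7841 + 4.7339 = 10.5180 pm

Final frequency:
f' = c/λ' = 299792458/1.0518018e-11 = 2.8502753e+19 Hz

Frequency shift (decrease):
Δf = f₀ - f' = 5.183e+19 - 2.8502753e+19 = 2.333e+19 Hz

(Intermediate values are shown rounded; full precision is carried through to the final answer.)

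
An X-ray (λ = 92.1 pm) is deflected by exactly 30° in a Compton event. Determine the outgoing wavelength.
92.4251 pm

Using the Compton formula: λ' = λ + λ_C(1 − cos θ)

For θ = 30°, cos θ = √3/2 (exact) ≈ 0.8660, so:
1 − cos 30° = 1 − (√3/2) ≈ 0.1340

Δλ = λ_C × 0.1340 = 2.4263 × 0.1340 = 0.3251 pm

λ' = 92.1 + 0.3251 = 92.4251 pm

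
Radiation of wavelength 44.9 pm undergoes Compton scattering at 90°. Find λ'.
47.3263 pm

Using the Compton formula: λ' = λ + λ_C(1 − cos θ)

For θ = 90°, cos θ = 0 (exact) = 0.0000, so:
1 − cos 90° = 1 − (0) = 1.0000

Δλ = λ_C × 1.0000 = 2.4263 × 1.0000 = 2.4263 pm

λ' = 44.9 + 2.4263 = 47.3263 pm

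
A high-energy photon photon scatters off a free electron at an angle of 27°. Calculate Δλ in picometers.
0.2645 pm

Using the Compton scattering formula:
Δλ = λ_C(1 - cos θ)

where λ_C = h/(m_e·c) ≈ 2.4263 pm is the Compton wavelength of an electron.

For θ = 27°:
cos(27°) = 0.8910
1 - cos(27°) = 0.1090

Δλ = 2.4263 × 0.1090
Δλ = 0.2645 pm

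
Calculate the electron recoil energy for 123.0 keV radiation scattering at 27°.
3.1444 keV

By energy conservation: K_e = E_initial - E_final

First find the scattered photon energy:
Initial wavelength: λ = hc/E = 10.0800 pm
Compton shift: Δλ = λ_C(1 - cos(27°)) = 0.2645 pm
Final wavelength: λ' = 10.0800 + 0.2645 = 10.3445 pm
Final photon energy: E' = hc/λ' = 119.8556 keV

Electron kinetic energy:
K_e = E - E' = 123.0000 - 119.8556 = 3.1444 keV

(Intermediate values are shown rounded; full precision is carried through to the final answer.)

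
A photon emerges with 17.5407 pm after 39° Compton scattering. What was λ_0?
17.0000 pm

From λ' = λ + Δλ, we have λ = λ' - Δλ

First calculate the Compton shift:
Δλ = λ_C(1 - cos θ)
Δλ = 2.4263 × (1 - cos(39°))
Δλ = 2.4263 × 0.2229
Δλ = 0.5407 pm

Initial wavelength:
λ = λ' - Δλ
λ = 17.5407 - 0.5407
λ = 17.0000 pm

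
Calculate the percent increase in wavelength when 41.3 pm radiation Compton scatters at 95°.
6.3869%

Calculate the Compton shift:
Δλ = λ_C(1 - cos(95°))
Δλ = 2.4263 × (1 - cos(95°))
Δλ = 2.4263 × 1.0872
Δλ = 2.6378 pm

Percentage change:
(Δλ/λ₀) × 100 = (2.6378/41.3) × 100
= 6.3869%

(Intermediate values are shown rounded; full precision is carried through to the final answer.)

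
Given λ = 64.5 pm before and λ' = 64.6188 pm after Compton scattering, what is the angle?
18.00°

First find the wavelength shift:
Δλ = λ' - λ = 64.6188 - 64.5 = 0.1188 pm

Using Δλ = λ_C(1 - cos θ), with λ_C = h/(m_e·c) ≈ 2.42631024 pm:
cos θ = 1 - Δλ/λ_C
cos θ = 1 - 0.1188/2.42631024
cos θ = 0.951037

θ = arccos(0.951037)
θ = 18.00°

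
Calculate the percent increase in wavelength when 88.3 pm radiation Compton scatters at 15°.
0.0936%

Calculate the Compton shift:
Δλ = λ_C(1 - cos(15°))
Δλ = 2.4263 × (1 - cos(15°))
Δλ = 2.4263 × 0.0341
Δλ = 0.0827 pm

Percentage change:
(Δλ/λ₀) × 100 = (0.0827/88.3) × 100
= 0.0936%

(Intermediate values are shown rounded; full precision is carried through to the final answer.)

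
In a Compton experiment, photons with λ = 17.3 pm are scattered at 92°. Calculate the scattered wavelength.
19.8110 pm

Using the Compton scattering formula:
λ' = λ + Δλ = λ + λ_C(1 - cos θ)

Given:
- Initial wavelength λ = 17.3 pm
- Scattering angle θ = 92°
- Compton wavelength λ_C ≈ 2.4263 pm

Calculate the shift:
Δλ = 2.4263 × (1 - cos(92°))
Δλ = 2.4263 × 1.0349
Δλ = 2.5110 pm

Final wavelength:
λ' = 17.3 + 2.5110 = 19.8110 pm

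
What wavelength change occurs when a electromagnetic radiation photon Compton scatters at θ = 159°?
4.6915 pm

Using the Compton scattering formula:
Δλ = λ_C(1 - cos θ)

where λ_C = h/(m_e·c) ≈ 2.4263 pm is the Compton wavelength of an electron.

For θ = 159°:
cos(159°) = -0.9336
1 - cos(159°) = 1.9336

Δλ = 2.4263 × 1.9336
Δλ = 4.6915 pm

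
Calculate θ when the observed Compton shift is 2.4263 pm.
90.00°

From the Compton formula Δλ = λ_C(1 - cos θ), we can solve for θ:

cos θ = 1 - Δλ/λ_C

Given:
- Δλ = 2.4263 pm
- λ_C = h/(m_e·c) ≈ 2.42631024 pm

cos θ = 1 - 2.4263/2.42631024
cos θ = 1 - 0.999996
cos θ = 0.000004

θ = arccos(0.000004)
θ = 90.00°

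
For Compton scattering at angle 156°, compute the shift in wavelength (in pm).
4.6429 pm

Using the Compton scattering formula:
Δλ = λ_C(1 - cos θ)

where λ_C = h/(m_e·c) ≈ 2.4263 pm is the Compton wavelength of an electron.

For θ = 156°:
cos(156°) = -0.9135
1 - cos(156°) = 1.9135

Δλ = 2.4263 × 1.9135
Δλ = 4.6429 pm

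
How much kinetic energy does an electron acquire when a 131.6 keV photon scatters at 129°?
38.8983 keV

By energy conservation: K_e = E_initial - E_final

First find the scattered photon energy:
Initial wavelength: λ = hc/E = 9.4213 pm
Compton shift: Δλ = λ_C(1 - cos(129°)) = 3.9532 pm
Final wavelength: λ' = 9.4213 + 3.9532 = 13.3745 pm
Final photon energy: E' = hc/λ' = 92.7017 keV

Electron kinetic energy:
K_e = E - E' = 131.6000 - 92.7017 = 38.8983 keV

(Intermediate values are shown rounded; full precision is carried through to the final answer.)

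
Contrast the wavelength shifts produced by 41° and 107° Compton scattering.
107° produces the larger shift by a factor of 5.269

Calculate both shifts using Δλ = λ_C(1 - cos θ):

For θ₁ = 41°:
Δλ₁ = 2.4263 × (1 - cos(41°))
Δλ₁ = 2.4263 × 0.2453
Δλ₁ = 0.5952 pm

For θ₂ = 107°:
Δλ₂ = 2.4263 × (1 - cos(107°))
Δλ₂ = 2.4263 × 1.2924
Δλ₂ = 3.1357 pm

The 107° angle produces the larger shift.
Ratio: 3.1357/0.5952 = 5.269

(Intermediate values are shown rounded; full precision is carried through to the final answer.)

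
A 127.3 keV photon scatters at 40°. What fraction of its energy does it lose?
0.0551 (or 5.51%)

Calculate initial and final photon energies:

Initial: E₀ = 127.3 keV → λ₀ = 9.7395 pm
Compton shift: Δλ = 0.5676 pm
Final wavelength: λ' = 10.3072 pm
Final energy: E' = 120.2892 keV

Fractional energy loss:
(E₀ - E')/E₀ = (127.3000 - 120.2892)/127.3000
= 7.0108/127.3000
= 0.0551
= 5.51%

(Intermediate values are shown rounded; full precision is carried through to the final answer.)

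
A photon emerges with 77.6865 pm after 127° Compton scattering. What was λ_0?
73.8000 pm

From λ' = λ + Δλ, we have λ = λ' - Δλ

First calculate the Compton shift:
Δλ = λ_C(1 - cos θ)
Δλ = 2.4263 × (1 - cos(127°))
Δλ = 2.4263 × 1.6018
Δλ = 3.8865 pm

Initial wavelength:
λ = λ' - Δλ
λ = 77.6865 - 3.8865
λ = 73.8000 pm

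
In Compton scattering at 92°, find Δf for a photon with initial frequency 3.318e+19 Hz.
7.216e+18 Hz (decrease)

Convert frequency to wavelength (c = 299792458 m/s):
λ₀ = c/f₀ = 299792458/3.318e+19 = 9.0353363e-12 m = 9.0353 pm

Calculate Compton shift:
Δλ = λ_C(1 - cos(92°)) = 2.5110 pm

Final wavelength:
λ' = λ₀ + Δλ = 9.0353 + 2.5110 = 11.5463 pm

Final frequency:
f' = c/λ' = 299792458/1.1546324e-11 = 2.5964322e+19 Hz

Frequency shift (decrease):
Δf = f₀ - f' = 3.318e+19 - 2.5964322e+19 = 7.216e+18 Hz

(Intermediate values are shown rounded; full precision is carried through to the final answer.)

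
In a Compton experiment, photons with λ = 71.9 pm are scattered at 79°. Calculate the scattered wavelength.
73.8633 pm

Using the Compton scattering formula:
λ' = λ + Δλ = λ + λ_C(1 - cos θ)

Given:
- Initial wavelength λ = 71.9 pm
- Scattering angle θ = 79°
- Compton wavelength λ_C ≈ 2.4263 pm

Calculate the shift:
Δλ = 2.4263 × (1 - cos(79°))
Δλ = 2.4263 × 0.8092
Δλ = 1.9633 pm

Final wavelength:
λ' = 71.9 + 1.9633 = 73.8633 pm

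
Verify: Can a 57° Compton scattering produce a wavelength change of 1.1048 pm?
Yes, consistent

Calculate the expected shift for θ = 57°:

Δλ_expected = λ_C(1 - cos(57°))
Δλ_expected = 2.4263 × (1 - cos(57°))
Δλ_expected = 2.4263 × 0.4554
Δλ_expected = 1.1048 pm

Given shift: 1.1048 pm
Expected shift: 1.1048 pm
Difference: 0.0000 pm

The values match. This is consistent with Compton scattering at the stated angle.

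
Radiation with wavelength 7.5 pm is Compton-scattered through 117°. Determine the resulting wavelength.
11.0278 pm

Using the Compton scattering formula:
λ' = λ + Δλ = λ + λ_C(1 - cos θ)

Given:
- Initial wavelength λ = 7.5 pm
- Scattering angle θ = 117°
- Compton wavelength λ_C ≈ 2.4263 pm

Calculate the shift:
Δλ = 2.4263 × (1 - cos(117°))
Δλ = 2.4263 × 1.4540
Δλ = 3.5278 pm

Final wavelength:
λ' = 7.5 + 3.5278 = 11.0278 pm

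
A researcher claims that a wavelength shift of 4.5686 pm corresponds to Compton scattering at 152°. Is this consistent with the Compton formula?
Yes, consistent

Calculate the expected shift for θ = 152°:

Δλ_expected = λ_C(1 - cos(152°))
Δλ_expected = 2.4263 × (1 - cos(152°))
Δλ_expected = 2.4263 × 1.8829
Δλ_expected = 4.5686 pm

Given shift: 4.5686 pm
Expected shift: 4.5686 pm
Difference: 0.0000 pm

The values match. This is consistent with Compton scattering at the stated angle.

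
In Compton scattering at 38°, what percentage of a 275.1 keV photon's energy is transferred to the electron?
0.1024 (or 10.24%)

Calculate initial and final photon energies:

Initial: E₀ = 275.1 keV → λ₀ = 4.5069 pm
Compton shift: Δλ = 0.5144 pm
Final wavelength: λ' = 5.0212 pm
Final energy: E' = 246.9200 keV

Fractional energy loss:
(E₀ - E')/E₀ = (275.1000 - 246.9200)/275.1000
= 28.1800/275.1000
= 0.1024
= 10.24%

(Intermediate values are shown rounded; full precision is carried through to the final answer.)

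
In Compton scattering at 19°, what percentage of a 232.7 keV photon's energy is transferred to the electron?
0.0242 (or 2.42%)

Calculate initial and final photon energies:

Initial: E₀ = 232.7 keV → λ₀ = 5.3281 pm
Compton shift: Δλ = 0.1322 pm
Final wavelength: λ' = 5.4603 pm
Final energy: E' = 227.0665 keV

Fractional energy loss:
(E₀ - E')/E₀ = (232.7000 - 227.0665)/232.7000
= 5.6335/232.7000
= 0.0242
= 2.42%

(Intermediate values are shown rounded; full precision is carried through to the final answer.)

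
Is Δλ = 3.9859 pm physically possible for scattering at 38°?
No, inconsistent

Calculate the expected shift for θ = 38°:

Δλ_expected = λ_C(1 - cos(38°))
Δλ_expected = 2.4263 × (1 - cos(38°))
Δλ_expected = 2.4263 × 0.2120
Δλ_expected = 0.5144 pm

Given shift: 3.9859 pm
Expected shift: 0.5144 pm
Difference: 3.4716 pm

The values do not match. The given shift corresponds to θ ≈ 130.0°, not 38°.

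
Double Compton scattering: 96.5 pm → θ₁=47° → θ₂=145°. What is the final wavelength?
101.6854 pm

Apply Compton shift twice:

First scattering at θ₁ = 47°:
Δλ₁ = λ_C(1 - cos(47°))
Δλ₁ = 2.4263 × 0.3180
Δλ₁ = 0.7716 pm

After first scattering:
λ₁ = 96.5 + 0.7716 = 97.2716 pm

Second scattering at θ₂ = 145°:
Δλ₂ = λ_C(1 - cos(145°))
Δλ₂ = 2.4263 × 1.8192
Δλ₂ = 4.4138 pm

Final wavelength:
λ₂ = 97.2716 + 4.4138 = 101.6854 pm

Total shift: Δλ_total = 0.7716 + 4.4138 = 5.1854 pm

(Intermediate values are shown rounded; full precision is carried through to the final answer.)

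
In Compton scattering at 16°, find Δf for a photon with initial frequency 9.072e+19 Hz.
2.509e+18 Hz (decrease)

Convert frequency to wavelength (c = 299792458 m/s):
λ₀ = c/f₀ = 299792458/9.072e+19 = 3.3045906e-12 m = 3.3046 pm

Calculate Compton shift:
Δλ = λ_C(1 - cos(16°)) = 0.0940 pm

Final wavelength:
λ' = λ₀ + Δλ = 3.3046 + 0.0940 = 3.3986 pm

Final frequency:
f' = c/λ' = 299792458/3.3985817e-12 = 8.8211049e+19 Hz

Frequency shift (decrease):
Δf = f₀ - f' = 9.072e+19 - 8.8211049e+19 = 2.509e+18 Hz

(Intermediate values are shown rounded; full precision is carried through to the final answer.)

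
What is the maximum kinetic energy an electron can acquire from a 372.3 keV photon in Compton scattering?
220.7827 keV

Maximum energy transfer occurs at θ = 180° (backscattering).

Initial photon: E₀ = 372.3 keV → λ₀ = 3.3302 pm

Maximum Compton shift (at 180°):
Δλ_max = 2λ_C = 2 × 2.4263 = 4.8526 pm

Final wavelength:
λ' = 3.3302 + 4.8526 = 8.1828 pm

Minimum photon energy (maximum energy to electron):
E'_min = hc/λ' = 151.5173 keV

Maximum electron kinetic energy:
K_max = E₀ - E'_min = 372.3000 - 151.5173 = 220.7827 keV

(Intermediate values are shown rounded; full precision is carried through to the final answer.)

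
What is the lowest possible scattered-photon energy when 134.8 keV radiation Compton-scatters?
88.2433 keV (at θ = 180°)

The scattered photon has minimum energy when its wavelength is maximum, i.e., when the Compton shift Δλ = λ_C(1 − cos θ) is maximum. This occurs at θ = 180° (backscattering), giving Δλ_max = 2λ_C = 4.8526 pm.

Initial wavelength: λ₀ = hc/E₀ = 9.1976 pm
Maximum final wavelength: λ'_max = λ₀ + 2λ_C = 9.1976 + 4.8526 = 14.0503 pm
Minimum final energy: E'_min = hc/λ'_max = 88.2433 keV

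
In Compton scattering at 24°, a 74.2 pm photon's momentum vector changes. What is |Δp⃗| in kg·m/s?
3.7082e-24 kg·m/s

Photon momentum magnitude is p = h/λ.

Initial momentum:
p₀ = h/λ = 6.6261e-34/7.4200e-11 = 8.9300e-24 kg·m/s

After scattering:
λ' = λ + Δλ = 74.2 + 0.2098 = 74.4098 pm
p' = h/λ' = 6.6261e-34/7.4410e-11 = 8.9048e-24 kg·m/s

Momentum is a vector; the scattered photon's direction makes angle θ = 24° with the incident direction. The magnitude of the vector change Δp⃗ = p⃗₀ − p⃗' is found from the law of cosines:
|Δp⃗|² = p₀² + p'² − 2p₀p'cos θ
|Δp⃗|² = (8.9300e-24)² + (8.9048e-24)² − 2·8.9300e-24·8.9048e-24·cos(24°)
|Δp⃗| = 3.7082e-24 kg·m/s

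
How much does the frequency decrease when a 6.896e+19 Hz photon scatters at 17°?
1.642e+18 Hz (decrease)

Convert frequency to wavelength (c = 299792458 m/s):
λ₀ = c/f₀ = 299792458/6.896e+19 = 4.3473384e-12 m = 4.3473 pm

Calculate Compton shift:
Δλ = λ_C(1 - cos(17°)) = 0.1060 pm

Final wavelength:
λ' = λ₀ + Δλ = 4.3473 + 0.1060 = 4.4534 pm

Final frequency:
f' = c/λ' = 299792458/4.4533566e-12 = 6.7318313e+19 Hz

Frequency shift (decrease):
Δf = f₀ - f' = 6.896e+19 - 6.7318313e+19 = 1.642e+18 Hz

(Intermediate values are shown rounded; full precision is carried through to the final answer.)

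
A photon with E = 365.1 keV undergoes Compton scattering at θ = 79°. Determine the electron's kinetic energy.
133.7536 keV

By energy conservation: K_e = E_initial - E_final

First find the scattered photon energy:
Initial wavelength: λ = hc/E = 3.3959 pm
Compton shift: Δλ = λ_C(1 - cos(79°)) = 1.9633 pm
Final wavelength: λ' = 3.3959 + 1.9633 = 5.3592 pm
Final photon energy: E' = hc/λ' = 231.3464 keV

Electron kinetic energy:
K_e = E - E' = 365.1000 - 231.3464 = 133.7536 keV

(Intermediate values are shown rounded; full precision is carried through to the final answer.)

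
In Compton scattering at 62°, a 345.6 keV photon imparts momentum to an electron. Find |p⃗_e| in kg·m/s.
1.7034e-22 kg·m/s

The electron is initially at rest, so by conservation of momentum:
p⃗_e = p⃗₀ − p⃗'  (incident photon momentum minus scattered photon momentum)

Photon momentum magnitudes (p = h/λ = E/c):
λ₀ = hc/E₀ = 3.5875 pm → p₀ = h/λ₀ = 1.8470e-22 kg·m/s
Δλ = λ_C(1 − cos 62°) = 1.2872 pm
λ' = 4.8747 pm → p' = h/λ' = 1.3593e-22 kg·m/s

The scattered photon makes angle θ = 62° with the incident direction, so by the law of cosines:
|p⃗_e|² = p₀² + p'² − 2p₀p'cos θ
|p⃗_e|² = (1.8470e-22)² + (1.3593e-22)² − 2·1.8470e-22·1.3593e-22·cos(62°)
|p⃗_e| = 1.7034e-22 kg·m/s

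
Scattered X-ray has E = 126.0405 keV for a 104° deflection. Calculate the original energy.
181.7000 keV

Convert final energy to wavelength (hc ≈ 1239.842 keV·pm):
λ' = hc/E' = 1239.842 / 126.0405 = 9.8369 pm

Calculate the Compton shift:
Δλ = λ_C(1 - cos(104°))
Δλ = 2.4263 × (1 - cos(104°))
Δλ = 3.0133 pm

Initial wavelength:
λ = λ' - Δλ = 9.8369 - 3.0133 = 6.8236 pm

Initial energy:
E = hc/λ = 1239.842 / 6.8236 = 181.7000 keV

(Intermediate values are shown rounded; full precision is carried through to the final answer.)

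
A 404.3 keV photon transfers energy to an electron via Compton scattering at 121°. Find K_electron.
220.4179 keV

By energy conservation: K_e = E_initial - E_final

First find the scattered photon energy:
Initial wavelength: λ = hc/E = 3.0666 pm
Compton shift: Δλ = λ_C(1 - cos(121°)) = 3.6760 pm
Final wavelength: λ' = 3.0666 + 3.6760 = 6.7426 pm
Final photon energy: E' = hc/λ' = 183.8821 keV

Electron kinetic energy:
K_e = E - E' = 404.3000 - 183.8821 = 220.4179 keV

(Intermediate values are shown rounded; full precision is carried through to the final answer.)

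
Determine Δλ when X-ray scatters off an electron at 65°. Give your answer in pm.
1.4009 pm

Using the Compton scattering formula:
Δλ = λ_C(1 - cos θ)

where λ_C = h/(m_e·c) ≈ 2.4263 pm is the Compton wavelength of an electron.

For θ = 65°:
cos(65°) = 0.4226
1 - cos(65°) = 0.5774

Δλ = 2.4263 × 0.5774
Δλ = 1.4009 pm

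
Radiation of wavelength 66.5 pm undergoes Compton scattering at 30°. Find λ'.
66.8251 pm

Using the Compton formula: λ' = λ + λ_C(1 − cos θ)

For θ = 30°, cos θ = √3/2 (exact) ≈ 0.8660, so:
1 − cos 30° = 1 − (√3/2) ≈ 0.1340

Δλ = λ_C × 0.1340 = 2.4263 × 0.1340 = 0.3251 pm

λ' = 66.5 + 0.3251 = 66.8251 pm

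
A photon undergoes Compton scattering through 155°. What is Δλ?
4.6253 pm

Using the Compton scattering formula:
Δλ = λ_C(1 - cos θ)

where λ_C = h/(m_e·c) ≈ 2.4263 pm is the Compton wavelength of an electron.

For θ = 155°:
cos(155°) = -0.9063
1 - cos(155°) = 1.9063

Δλ = 2.4263 × 1.9063
Δλ = 4.6253 pm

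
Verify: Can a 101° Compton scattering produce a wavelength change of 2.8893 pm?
Yes, consistent

Calculate the expected shift for θ = 101°:

Δλ_expected = λ_C(1 - cos(101°))
Δλ_expected = 2.4263 × (1 - cos(101°))
Δλ_expected = 2.4263 × 1.1908
Δλ_expected = 2.8893 pm

Given shift: 2.8893 pm
Expected shift: 2.8893 pm
Difference: 0.0000 pm

The values match. This is consistent with Compton scattering at the stated angle.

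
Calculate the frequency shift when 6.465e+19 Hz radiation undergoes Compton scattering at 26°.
3.251e+18 Hz (decrease)

Convert frequency to wavelength (c = 299792458 m/s):
λ₀ = c/f₀ = 299792458/6.465e+19 = 4.6371610e-12 m = 4.6372 pm

Calculate Compton shift:
Δλ = λ_C(1 - cos(26°)) = 0.2456 pm

Final wavelength:
λ' = λ₀ + Δλ = 4.6372 + 0.2456 = 4.8827 pm

Final frequency:
f' = c/λ' = 299792458/4.8827180e-12 = 6.1398683e+19 Hz

Frequency shift (decrease):
Δf = f₀ - f' = 6.465e+19 - 6.1398683e+19 = 3.251e+18 Hz

(Intermediate values are shown rounded; full precision is carried through to the final answer.)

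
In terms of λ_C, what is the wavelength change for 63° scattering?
0.5460 λ_C

The Compton shift formula is:
Δλ = λ_C(1 - cos θ)

Dividing both sides by λ_C:
Δλ/λ_C = 1 - cos θ

For θ = 63°:
Δλ/λ_C = 1 - cos(63°)
Δλ/λ_C = 1 - 0.4540
Δλ/λ_C = 0.5460

This means the shift is 0.5460 × λ_C = 1.3248 pm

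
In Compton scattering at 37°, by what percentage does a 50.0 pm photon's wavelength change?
0.9771%

Calculate the Compton shift:
Δλ = λ_C(1 - cos(37°))
Δλ = 2.4263 × (1 - cos(37°))
Δλ = 2.4263 × 0.2014
Δλ = 0.4886 pm

Percentage change:
(Δλ/λ₀) × 100 = (0.4886/50.0) × 100
= 0.9771%

(Intermediate values are shown rounded; full precision is carried through to the final answer.)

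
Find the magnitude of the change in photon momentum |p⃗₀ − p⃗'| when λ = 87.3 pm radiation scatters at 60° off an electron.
7.5385e-24 kg·m/s

Photon momentum magnitude is p = h/λ.

Initial momentum:
p₀ = h/λ = 6.6261e-34/8.7300e-11 = 7.5900e-24 kg·m/s

After scattering:
λ' = λ + Δλ = 87.3 + 1.2132 = 88.5132 pm
p' = h/λ' = 6.6261e-34/8.8513e-11 = 7.4860e-24 kg·m/s

Momentum is a vector; the scattered photon's direction makes angle θ = 60° with the incident direction. The magnitude of the vector change Δp⃗ = p⃗₀ − p⃗' is found from the law of cosines:
|Δp⃗|² = p₀² + p'² − 2p₀p'cos θ
|Δp⃗|² = (7.5900e-24)² + (7.4860e-24)² − 2·7.5900e-24·7.4860e-24·cos(60°)
|Δp⃗| = 7.5385e-24 kg·m/s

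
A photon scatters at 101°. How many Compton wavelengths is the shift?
1.1908 λ_C

The Compton shift formula is:
Δλ = λ_C(1 - cos θ)

Dividing both sides by λ_C:
Δλ/λ_C = 1 - cos θ

For θ = 101°:
Δλ/λ_C = 1 - cos(101°)
Δλ/λ_C = 1 - -0.1908
Δλ/λ_C = 1.1908

This means the shift is 1.1908 × λ_C = 2.8893 pm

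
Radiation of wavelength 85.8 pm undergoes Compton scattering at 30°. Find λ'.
86.1251 pm

Using the Compton formula: λ' = λ + λ_C(1 − cos θ)

For θ = 30°, cos θ = √3/2 (exact) ≈ 0.8660, so:
1 − cos 30° = 1 − (√3/2) ≈ 0.1340

Δλ = λ_C × 0.1340 = 2.4263 × 0.1340 = 0.3251 pm

λ' = 85.8 + 0.3251 = 86.1251 pm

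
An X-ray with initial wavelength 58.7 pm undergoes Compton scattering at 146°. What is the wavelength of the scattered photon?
63.1378 pm

Using the Compton scattering formula:
λ' = λ + Δλ = λ + λ_C(1 - cos θ)

Given:
- Initial wavelength λ = 58.7 pm
- Scattering angle θ = 146°
- Compton wavelength λ_C ≈ 2.4263 pm

Calculate the shift:
Δλ = 2.4263 × (1 - cos(146°))
Δλ = 2.4263 × 1.8290
Δλ = 4.4378 pm

Final wavelength:
λ' = 58.7 + 4.4378 = 63.1378 pm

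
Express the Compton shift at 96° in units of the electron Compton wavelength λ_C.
1.1045 λ_C

The Compton shift formula is:
Δλ = λ_C(1 - cos θ)

Dividing both sides by λ_C:
Δλ/λ_C = 1 - cos θ

For θ = 96°:
Δλ/λ_C = 1 - cos(96°)
Δλ/λ_C = 1 - -0.1045
Δλ/λ_C = 1.1045

This means the shift is 1.1045 × λ_C = 2.6799 pm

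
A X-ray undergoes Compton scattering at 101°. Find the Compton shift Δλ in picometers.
2.8893 pm

Using the Compton scattering formula:
Δλ = λ_C(1 - cos θ)

where λ_C = h/(m_e·c) ≈ 2.4263 pm is the Compton wavelength of an electron.

For θ = 101°:
cos(101°) = -0.1908
1 - cos(101°) = 1.1908

Δλ = 2.4263 × 1.1908
Δλ = 2.8893 pm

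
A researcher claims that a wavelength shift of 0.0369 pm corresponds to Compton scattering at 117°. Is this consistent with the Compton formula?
No, inconsistent

Calculate the expected shift for θ = 117°:

Δλ_expected = λ_C(1 - cos(117°))
Δλ_expected = 2.4263 × (1 - cos(117°))
Δλ_expected = 2.4263 × 1.4540
Δλ_expected = 3.5278 pm

Given shift: 0.0369 pm
Expected shift: 3.5278 pm
Difference: 3.4910 pm

The values do not match. The given shift corresponds to θ ≈ 10.0°, not 117°.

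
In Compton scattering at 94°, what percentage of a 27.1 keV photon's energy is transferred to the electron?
0.0537 (or 5.37%)

Calculate initial and final photon energies:

Initial: E₀ = 27.1 keV → λ₀ = 45.7506 pm
Compton shift: Δλ = 2.5956 pm
Final wavelength: λ' = 48.3462 pm
Final energy: E' = 25.6451 keV

Fractional energy loss:
(E₀ - E')/E₀ = (27.1000 - 25.6451)/27.1000
= 1.4549/27.1000
= 0.0537
= 5.37%

(Intermediate values are shown rounded; full precision is carried through to the final answer.)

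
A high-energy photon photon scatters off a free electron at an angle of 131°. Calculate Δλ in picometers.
4.0181 pm

Using the Compton scattering formula:
Δλ = λ_C(1 - cos θ)

where λ_C = h/(m_e·c) ≈ 2.4263 pm is the Compton wavelength of an electron.

For θ = 131°:
cos(131°) = -0.6561
1 - cos(131°) = 1.6561

Δλ = 2.4263 × 1.6561
Δλ = 4.0181 pm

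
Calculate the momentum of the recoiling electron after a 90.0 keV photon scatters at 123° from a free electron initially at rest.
7.5659e-23 kg·m/s

The electron is initially at rest, so by conservation of momentum:
p⃗_e = p⃗₀ − p⃗'  (incident photon momentum minus scattered photon momentum)

Photon momentum magnitudes (p = h/λ = E/c):
λ₀ = hc/E₀ = 13.7760 pm → p₀ = h/λ₀ = 4.8099e-23 kg·m/s
Δλ = λ_C(1 − cos 123°) = 3.7478 pm
λ' = 17.5238 pm → p' = h/λ' = 3.7812e-23 kg·m/s

The scattered photon makes angle θ = 123° with the incident direction, so by the law of cosines:
|p⃗_e|² = p₀² + p'² − 2p₀p'cos θ
|p⃗_e|² = (4.8099e-23)² + (3.7812e-23)² − 2·4.8099e-23·3.7812e-23·cos(123°)
|p⃗_e| = 7.5659e-23 kg·m/s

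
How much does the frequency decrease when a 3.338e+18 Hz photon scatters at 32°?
1.365e+16 Hz (decrease)

Convert frequency to wavelength (c = 299792458 m/s):
λ₀ = c/f₀ = 299792458/3.338e+18 = 8.9812001e-11 m = 89.8120 pm

Calculate Compton shift:
Δλ = λ_C(1 - cos(32°)) = 0.3687 pm

Final wavelength:
λ' = λ₀ + Δλ = 89.8120 + 0.3687 = 90.1807 pm

Final frequency:
f' = c/λ' = 299792458/9.0180683e-11 = 3.3243534e+18 Hz

Frequency shift (decrease):
Δf = f₀ - f' = 3.338e+18 - 3.3243534e+18 = 1.365e+16 Hz

(Intermediate values are shown rounded; full precision is carried through to the final answer.)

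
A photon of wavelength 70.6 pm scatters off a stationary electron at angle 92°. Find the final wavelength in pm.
73.1110 pm

Using the Compton scattering formula:
λ' = λ + Δλ = λ + λ_C(1 - cos θ)

Given:
- Initial wavelength λ = 70.6 pm
- Scattering angle θ = 92°
- Compton wavelength λ_C ≈ 2.4263 pm

Calculate the shift:
Δλ = 2.4263 × (1 - cos(92°))
Δλ = 2.4263 × 1.0349
Δλ = 2.5110 pm

Final wavelength:
λ' = 70.6 + 2.5110 = 73.1110 pm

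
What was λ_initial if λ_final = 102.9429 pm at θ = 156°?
98.3000 pm

From λ' = λ + Δλ, we have λ = λ' - Δλ

First calculate the Compton shift:
Δλ = λ_C(1 - cos θ)
Δλ = 2.4263 × (1 - cos(156°))
Δλ = 2.4263 × 1.9135
Δλ = 4.6429 pm

Initial wavelength:
λ = λ' - Δλ
λ = 102.9429 - 4.6429
λ = 98.3000 pm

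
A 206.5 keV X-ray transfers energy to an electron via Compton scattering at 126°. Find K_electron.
80.7112 keV

By energy conservation: K_e = E_initial - E_final

First find the scattered photon energy:
Initial wavelength: λ = hc/E = 6.0041 pm
Compton shift: Δλ = λ_C(1 - cos(126°)) = 3.8525 pm
Final wavelength: λ' = 6.0041 + 3.8525 = 9.8565 pm
Final photon energy: E' = hc/λ' = 125.7888 keV

Electron kinetic energy:
K_e = E - E' = 206.5000 - 125.7888 = 80.7112 keV

(Intermediate values are shown rounded; full precision is carried through to the final answer.)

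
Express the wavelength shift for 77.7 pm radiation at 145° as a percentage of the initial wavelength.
5.6806%

Calculate the Compton shift:
Δλ = λ_C(1 - cos(145°))
Δλ = 2.4263 × (1 - cos(145°))
Δλ = 2.4263 × 1.8192
Δλ = 4.4138 pm

Percentage change:
(Δλ/λ₀) × 100 = (4.4138/77.7) × 100
= 5.6806%

(Intermediate values are shown rounded; full precision is carried through to the final answer.)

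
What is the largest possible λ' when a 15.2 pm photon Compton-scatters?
20.0526 pm (at θ = 180°)

The Compton shift is Δλ = λ_C(1 − cos θ).

Since cos θ ranges from −1 to 1, the factor (1 − cos θ) ranges from 0 to 2; the maximum shift occurs at θ = 180° (backscattering):
Δλ_max = 2λ_C = 2 × 2.4263 pm = 4.8526 pm

Maximum scattered wavelength:
λ'_max = λ₀ + Δλ_max = 15.2 + 4.8526 = 20.0526 pm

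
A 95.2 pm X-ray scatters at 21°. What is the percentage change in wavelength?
0.1693%

Calculate the Compton shift:
Δλ = λ_C(1 - cos(21°))
Δλ = 2.4263 × (1 - cos(21°))
Δλ = 2.4263 × 0.0664
Δλ = 0.1612 pm

Percentage change:
(Δλ/λ₀) × 100 = (0.1612/95.2) × 100
= 0.1693%

(Intermediate values are shown rounded; full precision is carried through to the final answer.)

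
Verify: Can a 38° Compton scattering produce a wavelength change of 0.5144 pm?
Yes, consistent

Calculate the expected shift for θ = 38°:

Δλ_expected = λ_C(1 - cos(38°))
Δλ_expected = 2.4263 × (1 - cos(38°))
Δλ_expected = 2.4263 × 0.2120
Δλ_expected = 0.5144 pm

Given shift: 0.5144 pm
Expected shift: 0.5144 pm
Difference: 0.0000 pm

The values match. This is consistent with Compton scattering at the stated angle.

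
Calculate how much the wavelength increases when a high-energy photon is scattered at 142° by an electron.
4.3383 pm

Using the Compton scattering formula:
Δλ = λ_C(1 - cos θ)

where λ_C = h/(m_e·c) ≈ 2.4263 pm is the Compton wavelength of an electron.

For θ = 142°:
cos(142°) = -0.7880
1 - cos(142°) = 1.7880

Δλ = 2.4263 × 1.7880
Δλ = 4.3383 pm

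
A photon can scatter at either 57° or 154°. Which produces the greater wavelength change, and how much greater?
154° produces the larger shift by a factor of 4.170

Calculate both shifts using Δλ = λ_C(1 - cos θ):

For θ₁ = 57°:
Δλ₁ = 2.4263 × (1 - cos(57°))
Δλ₁ = 2.4263 × 0.4554
Δλ₁ = 1.1048 pm

For θ₂ = 154°:
Δλ₂ = 2.4263 × (1 - cos(154°))
Δλ₂ = 2.4263 × 1.8988
Δλ₂ = 4.6071 pm

The 154° angle produces the larger shift.
Ratio: 4.6071/1.1048 = 4.170

(Intermediate values are shown rounded; full precision is carried through to the final answer.)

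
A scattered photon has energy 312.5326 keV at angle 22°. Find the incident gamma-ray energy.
327.1001 keV

Convert final energy to wavelength (hc ≈ 1239.842 keV·pm):
λ' = hc/E' = 1239.842 / 312.5326 = 3.9671 pm

Calculate the Compton shift:
Δλ = λ_C(1 - cos(22°))
Δλ = 2.4263 × (1 - cos(22°))
Δλ = 0.1767 pm

Initial wavelength:
λ = λ' - Δλ = 3.9671 - 0.1767 = 3.7904 pm

Initial energy:
E = hc/λ = 1239.842 / 3.7904 = 327.1001 keV

(Intermediate values are shown rounded; full precision is carried through to the final answer.)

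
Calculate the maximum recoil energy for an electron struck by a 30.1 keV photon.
3.1723 keV

Maximum energy transfer occurs at θ = 180° (backscattering).

Initial photon: E₀ = 30.1 keV → λ₀ = 41.1908 pm

Maximum Compton shift (at 180°):
Δλ_max = 2λ_C = 2 × 2.4263 = 4.8526 pm

Final wavelength:
λ' = 41.1908 + 4.8526 = 46.0434 pm

Minimum photon energy (maximum energy to electron):
E'_min = hc/λ' = 26.9277 keV

Maximum electron kinetic energy:
K_max = E₀ - E'_min = 30.1000 - 26.9277 = 3.1723 keV

(Intermediate values are shown rounded; full precision is carried through to the final answer.)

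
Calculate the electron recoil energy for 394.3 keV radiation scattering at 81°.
155.4630 keV

By energy conservation: K_e = E_initial - E_final

First find the scattered photon energy:
Initial wavelength: λ = hc/E = 3.1444 pm
Compton shift: Δλ = λ_C(1 - cos(81°)) = 2.0468 pm
Final wavelength: λ' = 3.1444 + 2.0468 = 5.1912 pm
Final photon energy: E' = hc/λ' = 238.8370 keV

Electron kinetic energy:
K_e = E - E' = 394.3000 - 238.8370 = 155.4630 keV

(Intermediate values are shown rounded; full precision is carried through to the final answer.)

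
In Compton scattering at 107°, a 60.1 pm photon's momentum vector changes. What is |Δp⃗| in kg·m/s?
1.7289e-23 kg·m/s

Photon momentum magnitude is p = h/λ.

Initial momentum:
p₀ = h/λ = 6.6261e-34/6.0100e-11 = 1.1025e-23 kg·m/s

After scattering:
λ' = λ + Δλ = 60.1 + 3.1357 = 63.2357 pm
p' = h/λ' = 6.6261e-34/6.3236e-11 = 1.0478e-23 kg·m/s

Momentum is a vector; the scattered photon's direction makes angle θ = 107° with the incident direction. The magnitude of the vector change Δp⃗ = p⃗₀ − p⃗' is found from the law of cosines:
|Δp⃗|² = p₀² + p'² − 2p₀p'cos θ
|Δp⃗|² = (1.1025e-23)² + (1.0478e-23)² − 2·1.1025e-23·1.0478e-23·cos(107°)
|Δp⃗| = 1.7289e-23 kg·m/s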